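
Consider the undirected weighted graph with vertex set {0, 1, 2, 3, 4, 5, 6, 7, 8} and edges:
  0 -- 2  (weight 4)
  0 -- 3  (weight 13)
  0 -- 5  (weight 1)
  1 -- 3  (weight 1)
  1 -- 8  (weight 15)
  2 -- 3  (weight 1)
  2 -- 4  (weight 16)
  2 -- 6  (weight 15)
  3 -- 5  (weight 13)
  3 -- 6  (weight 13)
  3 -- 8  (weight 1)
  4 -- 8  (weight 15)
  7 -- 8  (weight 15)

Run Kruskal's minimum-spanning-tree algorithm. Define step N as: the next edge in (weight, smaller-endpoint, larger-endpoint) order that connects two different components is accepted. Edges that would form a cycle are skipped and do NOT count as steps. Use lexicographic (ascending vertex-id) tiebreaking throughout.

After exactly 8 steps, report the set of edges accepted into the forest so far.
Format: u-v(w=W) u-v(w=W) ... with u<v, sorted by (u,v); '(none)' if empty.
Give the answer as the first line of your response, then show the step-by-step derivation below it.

0-2(w=4) 0-5(w=1) 1-3(w=1) 2-3(w=1) 3-6(w=13) 3-8(w=1) 4-8(w=15) 7-8(w=15)

step 1: add edge 0-5 (w=1); MST = {0-5(w=1)}
step 2: add edge 1-3 (w=1); MST = {0-5(w=1) 1-3(w=1)}
step 3: add edge 2-3 (w=1); MST = {0-5(w=1) 1-3(w=1) 2-3(w=1)}
step 4: add edge 3-8 (w=1); MST = {0-5(w=1) 1-3(w=1) 2-3(w=1) 3-8(w=1)}
step 5: add edge 0-2 (w=4); MST = {0-2(w=4) 0-5(w=1) 1-3(w=1) 2-3(w=1) 3-8(w=1)}
step 6: add edge 3-6 (w=13); MST = {0-2(w=4) 0-5(w=1) 1-3(w=1) 2-3(w=1) 3-6(w=13) 3-8(w=1)}
step 7: add edge 4-8 (w=15); MST = {0-2(w=4) 0-5(w=1) 1-3(w=1) 2-3(w=1) 3-6(w=13) 3-8(w=1) 4-8(w=15)}
step 8: add edge 7-8 (w=15); MST = {0-2(w=4) 0-5(w=1) 1-3(w=1) 2-3(w=1) 3-6(w=13) 3-8(w=1) 4-8(w=15) 7-8(w=15)}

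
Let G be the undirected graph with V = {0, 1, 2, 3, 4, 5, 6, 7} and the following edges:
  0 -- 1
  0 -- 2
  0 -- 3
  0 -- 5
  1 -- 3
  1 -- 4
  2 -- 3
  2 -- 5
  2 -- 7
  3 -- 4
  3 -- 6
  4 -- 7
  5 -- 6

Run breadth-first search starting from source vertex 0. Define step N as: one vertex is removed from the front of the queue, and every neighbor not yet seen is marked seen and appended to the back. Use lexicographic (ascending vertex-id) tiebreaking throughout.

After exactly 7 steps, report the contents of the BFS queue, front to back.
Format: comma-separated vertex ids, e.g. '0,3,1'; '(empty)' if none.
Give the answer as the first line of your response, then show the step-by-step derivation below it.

6

step 1: dequeue 0; queue=[1,2,3,5]; order=0
step 2: dequeue 1; queue=[2,3,5,4]; order=0,1
step 3: dequeue 2; queue=[3,5,4,7]; order=0,1,2
step 4: dequeue 3; queue=[5,4,7,6]; order=0,1,2,3
step 5: dequeue 5; queue=[4,7,6]; order=0,1,2,3,5
step 6: dequeue 4; queue=[7,6]; order=0,1,2,3,5,4
step 7: dequeue 7; queue=[6]; order=0,1,2,3,5,4,7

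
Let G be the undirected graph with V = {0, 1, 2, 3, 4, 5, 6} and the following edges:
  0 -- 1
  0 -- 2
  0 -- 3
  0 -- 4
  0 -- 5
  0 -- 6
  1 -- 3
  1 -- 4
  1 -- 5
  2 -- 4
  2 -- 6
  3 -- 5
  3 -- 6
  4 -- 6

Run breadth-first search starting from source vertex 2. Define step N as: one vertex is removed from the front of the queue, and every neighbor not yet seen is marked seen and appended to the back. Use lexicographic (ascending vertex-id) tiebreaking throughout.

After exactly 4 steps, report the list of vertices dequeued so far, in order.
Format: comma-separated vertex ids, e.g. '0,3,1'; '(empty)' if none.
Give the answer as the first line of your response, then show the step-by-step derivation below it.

2,0,4,6

step 1: dequeue 2; queue=[0,4,6]; order=2
step 2: dequeue 0; queue=[4,6,1,3,5]; order=2,0
step 3: dequeue 4; queue=[6,1,3,5]; order=2,0,4
step 4: dequeue 6; queue=[1,3,5]; order=2,0,4,6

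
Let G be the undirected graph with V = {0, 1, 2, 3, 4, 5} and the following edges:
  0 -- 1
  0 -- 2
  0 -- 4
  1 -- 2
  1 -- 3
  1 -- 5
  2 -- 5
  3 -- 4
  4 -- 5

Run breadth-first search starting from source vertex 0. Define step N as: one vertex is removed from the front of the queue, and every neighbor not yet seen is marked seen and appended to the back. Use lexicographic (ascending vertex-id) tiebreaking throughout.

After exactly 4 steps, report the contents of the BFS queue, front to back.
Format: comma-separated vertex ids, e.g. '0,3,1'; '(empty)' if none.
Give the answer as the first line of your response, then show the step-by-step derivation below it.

3,5

step 1: dequeue 0; queue=[1,2,4]; order=0
step 2: dequeue 1; queue=[2,4,3,5]; order=0,1
step 3: dequeue 2; queue=[4,3,5]; order=0,1,2
step 4: dequeue 4; queue=[3,5]; order=0,1,2,4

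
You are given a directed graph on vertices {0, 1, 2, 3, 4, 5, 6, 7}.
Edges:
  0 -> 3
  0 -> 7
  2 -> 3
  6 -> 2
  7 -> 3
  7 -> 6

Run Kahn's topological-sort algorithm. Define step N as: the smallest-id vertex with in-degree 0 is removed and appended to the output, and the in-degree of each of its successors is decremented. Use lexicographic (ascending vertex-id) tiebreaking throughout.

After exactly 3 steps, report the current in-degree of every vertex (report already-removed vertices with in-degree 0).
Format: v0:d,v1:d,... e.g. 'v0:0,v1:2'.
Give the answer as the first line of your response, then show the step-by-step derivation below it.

v0:0,v1:0,v2:1,v3:2,v4:0,v5:0,v6:1,v7:0

step 1: output 0; order=[0]; indeg=(0,0,1,2,0,0,1,0)
step 2: output 1; order=[0,1]; indeg=(0,0,1,2,0,0,1,0)
step 3: output 4; order=[0,1,4]; indeg=(0,0,1,2,0,0,1,0)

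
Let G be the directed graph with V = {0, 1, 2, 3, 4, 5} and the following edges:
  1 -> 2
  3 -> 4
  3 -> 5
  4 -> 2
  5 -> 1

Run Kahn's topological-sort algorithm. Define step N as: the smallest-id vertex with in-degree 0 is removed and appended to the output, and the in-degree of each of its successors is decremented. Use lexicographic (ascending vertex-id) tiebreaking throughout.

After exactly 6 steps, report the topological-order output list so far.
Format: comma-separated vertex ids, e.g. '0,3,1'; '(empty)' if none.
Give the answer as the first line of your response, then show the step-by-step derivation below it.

0,3,4,5,1,2

step 1: output 0; order=[0]; indeg=(0,1,2,0,1,1)
step 2: output 3; order=[0,3]; indeg=(0,1,2,0,0,0)
step 3: output 4; order=[0,3,4]; indeg=(0,1,1,0,0,0)
step 4: output 5; order=[0,3,4,5]; indeg=(0,0,1,0,0,0)
step 5: output 1; order=[0,3,4,5,1]; indeg=(0,0,0,0,0,0)
step 6: output 2; order=[0,3,4,5,1,2]; indeg=(0,0,0,0,0,0)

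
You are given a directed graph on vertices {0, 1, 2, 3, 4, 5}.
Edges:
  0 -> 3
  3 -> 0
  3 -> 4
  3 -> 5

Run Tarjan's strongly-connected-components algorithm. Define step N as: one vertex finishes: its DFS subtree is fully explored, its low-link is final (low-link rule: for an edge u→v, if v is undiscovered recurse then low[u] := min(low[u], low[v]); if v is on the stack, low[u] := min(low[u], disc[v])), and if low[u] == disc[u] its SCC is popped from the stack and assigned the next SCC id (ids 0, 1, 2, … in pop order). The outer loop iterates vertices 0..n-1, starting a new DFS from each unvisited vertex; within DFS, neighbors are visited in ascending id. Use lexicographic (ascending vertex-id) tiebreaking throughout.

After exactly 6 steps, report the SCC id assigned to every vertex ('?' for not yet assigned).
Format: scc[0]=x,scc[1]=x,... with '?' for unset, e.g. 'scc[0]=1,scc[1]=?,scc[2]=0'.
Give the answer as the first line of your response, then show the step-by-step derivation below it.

scc[0]=2,scc[1]=3,scc[2]=4,scc[3]=2,scc[4]=0,scc[5]=1

step 1: low=(low[0]=0,low[1]=?,low[2]=?,low[3]=0,low[4]=2,low[5]=?); scc=(scc[0]=?,scc[1]=?,scc[2]=?,scc[3]=?,scc[4]=0,scc[5]=?)
step 2: low=(low[0]=0,low[1]=?,low[2]=?,low[3]=0,low[4]=2,low[5]=3); scc=(scc[0]=?,scc[1]=?,scc[2]=?,scc[3]=?,scc[4]=0,scc[5]=1)
step 3: low=(low[0]=0,low[1]=?,low[2]=?,low[3]=0,low[4]=2,low[5]=3); scc=(scc[0]=?,scc[1]=?,scc[2]=?,scc[3]=?,scc[4]=0,scc[5]=1)
step 4: low=(low[0]=0,low[1]=?,low[2]=?,low[3]=0,low[4]=2,low[5]=3); scc=(scc[0]=2,scc[1]=?,scc[2]=?,scc[3]=2,scc[4]=0,scc[5]=1)
step 5: low=(low[0]=0,low[1]=4,low[2]=?,low[3]=0,low[4]=2,low[5]=3); scc=(scc[0]=2,scc[1]=3,scc[2]=?,scc[3]=2,scc[4]=0,scc[5]=1)
step 6: low=(low[0]=0,low[1]=4,low[2]=5,low[3]=0,low[4]=2,low[5]=3); scc=(scc[0]=2,scc[1]=3,scc[2]=4,scc[3]=2,scc[4]=0,scc[5]=1)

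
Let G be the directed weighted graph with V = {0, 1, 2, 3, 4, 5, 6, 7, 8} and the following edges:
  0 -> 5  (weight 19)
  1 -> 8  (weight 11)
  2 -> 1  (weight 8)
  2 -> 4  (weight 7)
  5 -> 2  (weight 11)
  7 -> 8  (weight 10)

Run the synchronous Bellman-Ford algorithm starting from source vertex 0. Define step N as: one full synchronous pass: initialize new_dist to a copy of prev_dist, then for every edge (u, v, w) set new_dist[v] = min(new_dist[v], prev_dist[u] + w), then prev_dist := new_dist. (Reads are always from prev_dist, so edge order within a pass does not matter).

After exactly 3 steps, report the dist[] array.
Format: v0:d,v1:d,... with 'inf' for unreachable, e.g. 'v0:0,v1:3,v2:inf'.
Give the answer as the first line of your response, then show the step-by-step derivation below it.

v0:0,v1:38,v2:30,v3:inf,v4:37,v5:19,v6:inf,v7:inf,v8:inf

step 1: dist = v0:0,v1:inf,v2:inf,v3:inf,v4:inf,v5:19,v6:inf,v7:inf,v8:inf
step 2: dist = v0:0,v1:inf,v2:30,v3:inf,v4:inf,v5:19,v6:inf,v7:inf,v8:inf
step 3: dist = v0:0,v1:38,v2:30,v3:inf,v4:37,v5:19,v6:inf,v7:inf,v8:inf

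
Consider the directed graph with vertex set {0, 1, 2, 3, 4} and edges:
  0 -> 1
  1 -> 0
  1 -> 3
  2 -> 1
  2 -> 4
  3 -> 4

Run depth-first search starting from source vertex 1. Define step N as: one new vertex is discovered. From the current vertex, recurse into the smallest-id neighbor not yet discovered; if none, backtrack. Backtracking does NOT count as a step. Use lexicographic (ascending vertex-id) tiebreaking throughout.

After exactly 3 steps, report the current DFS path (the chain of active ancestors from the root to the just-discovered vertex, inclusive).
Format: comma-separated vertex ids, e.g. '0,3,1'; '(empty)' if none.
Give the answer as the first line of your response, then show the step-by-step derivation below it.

1,3

step 1: discover 1; path=1; order=1
step 2: discover 0; path=1>0; order=1,0
step 3: discover 3; path=1>3; order=1,0,3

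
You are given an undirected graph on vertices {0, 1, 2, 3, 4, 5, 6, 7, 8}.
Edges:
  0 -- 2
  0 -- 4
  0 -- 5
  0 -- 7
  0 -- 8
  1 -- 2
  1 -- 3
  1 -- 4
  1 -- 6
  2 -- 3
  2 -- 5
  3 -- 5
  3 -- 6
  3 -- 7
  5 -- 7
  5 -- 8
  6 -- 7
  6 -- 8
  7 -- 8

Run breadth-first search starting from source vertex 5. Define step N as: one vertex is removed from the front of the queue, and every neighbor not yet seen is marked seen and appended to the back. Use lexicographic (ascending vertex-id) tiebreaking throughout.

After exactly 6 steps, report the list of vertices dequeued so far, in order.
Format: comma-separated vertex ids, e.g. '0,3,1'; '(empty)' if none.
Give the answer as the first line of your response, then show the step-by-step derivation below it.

5,0,2,3,7,8

step 1: dequeue 5; queue=[0,2,3,7,8]; order=5
step 2: dequeue 0; queue=[2,3,7,8,4]; order=5,0
step 3: dequeue 2; queue=[3,7,8,4,1]; order=5,0,2
step 4: dequeue 3; queue=[7,8,4,1,6]; order=5,0,2,3
step 5: dequeue 7; queue=[8,4,1,6]; order=5,0,2,3,7
step 6: dequeue 8; queue=[4,1,6]; order=5,0,2,3,7,8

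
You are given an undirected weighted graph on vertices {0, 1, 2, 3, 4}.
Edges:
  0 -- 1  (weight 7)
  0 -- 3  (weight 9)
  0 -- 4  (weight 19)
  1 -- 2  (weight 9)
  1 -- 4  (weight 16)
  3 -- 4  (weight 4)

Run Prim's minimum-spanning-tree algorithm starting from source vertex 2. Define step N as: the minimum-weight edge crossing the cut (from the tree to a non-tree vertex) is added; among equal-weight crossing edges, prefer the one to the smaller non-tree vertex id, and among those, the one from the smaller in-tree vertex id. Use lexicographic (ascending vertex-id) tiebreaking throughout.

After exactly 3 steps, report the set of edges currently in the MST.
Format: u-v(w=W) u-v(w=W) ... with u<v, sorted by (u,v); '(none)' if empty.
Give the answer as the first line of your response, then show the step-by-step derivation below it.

0-1(w=7) 0-3(w=9) 1-2(w=9)

step 1: add edge 1-2 (w=9); MST = {1-2(w=9)}
step 2: add edge 0-1 (w=7); MST = {0-1(w=7) 1-2(w=9)}
step 3: add edge 0-3 (w=9); MST = {0-1(w=7) 0-3(w=9) 1-2(w=9)}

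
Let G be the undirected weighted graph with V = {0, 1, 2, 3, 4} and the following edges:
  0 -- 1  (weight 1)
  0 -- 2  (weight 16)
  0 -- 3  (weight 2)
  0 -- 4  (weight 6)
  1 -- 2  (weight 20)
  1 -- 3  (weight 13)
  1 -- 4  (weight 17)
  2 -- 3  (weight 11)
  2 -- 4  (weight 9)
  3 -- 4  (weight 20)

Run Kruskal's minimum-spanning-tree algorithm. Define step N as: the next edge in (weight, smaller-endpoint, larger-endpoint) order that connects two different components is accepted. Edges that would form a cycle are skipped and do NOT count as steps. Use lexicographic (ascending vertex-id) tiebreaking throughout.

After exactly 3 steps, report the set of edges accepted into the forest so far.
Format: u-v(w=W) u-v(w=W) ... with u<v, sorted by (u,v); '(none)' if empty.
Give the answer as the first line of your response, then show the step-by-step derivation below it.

0-1(w=1) 0-3(w=2) 0-4(w=6)

step 1: add edge 0-1 (w=1); MST = {0-1(w=1)}
step 2: add edge 0-3 (w=2); MST = {0-1(w=1) 0-3(w=2)}
step 3: add edge 0-4 (w=6); MST = {0-1(w=1) 0-3(w=2) 0-4(w=6)}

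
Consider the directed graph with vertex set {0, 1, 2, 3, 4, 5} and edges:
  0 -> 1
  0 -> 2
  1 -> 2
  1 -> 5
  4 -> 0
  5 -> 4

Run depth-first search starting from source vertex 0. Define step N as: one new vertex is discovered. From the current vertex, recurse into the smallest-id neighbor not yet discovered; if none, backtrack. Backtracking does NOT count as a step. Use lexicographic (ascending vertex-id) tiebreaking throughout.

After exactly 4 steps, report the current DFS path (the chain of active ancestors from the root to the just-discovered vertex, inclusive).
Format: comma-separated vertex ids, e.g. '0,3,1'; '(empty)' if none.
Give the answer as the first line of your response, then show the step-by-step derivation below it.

0,1,5

step 1: discover 0; path=0; order=0
step 2: discover 1; path=0>1; order=0,1
step 3: discover 2; path=0>1>2; order=0,1,2
step 4: discover 5; path=0>1>5; order=0,1,2,5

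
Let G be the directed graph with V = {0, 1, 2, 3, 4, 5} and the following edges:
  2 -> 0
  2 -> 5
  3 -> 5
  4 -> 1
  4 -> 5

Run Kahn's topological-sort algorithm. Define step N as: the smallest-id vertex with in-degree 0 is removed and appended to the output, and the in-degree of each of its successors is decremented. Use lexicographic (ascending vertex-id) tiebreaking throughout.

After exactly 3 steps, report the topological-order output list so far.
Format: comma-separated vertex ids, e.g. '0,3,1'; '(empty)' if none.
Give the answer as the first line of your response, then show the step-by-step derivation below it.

2,0,3

step 1: output 2; order=[2]; indeg=(0,1,0,0,0,2)
step 2: output 0; order=[2,0]; indeg=(0,1,0,0,0,2)
step 3: output 3; order=[2,0,3]; indeg=(0,1,0,0,0,1)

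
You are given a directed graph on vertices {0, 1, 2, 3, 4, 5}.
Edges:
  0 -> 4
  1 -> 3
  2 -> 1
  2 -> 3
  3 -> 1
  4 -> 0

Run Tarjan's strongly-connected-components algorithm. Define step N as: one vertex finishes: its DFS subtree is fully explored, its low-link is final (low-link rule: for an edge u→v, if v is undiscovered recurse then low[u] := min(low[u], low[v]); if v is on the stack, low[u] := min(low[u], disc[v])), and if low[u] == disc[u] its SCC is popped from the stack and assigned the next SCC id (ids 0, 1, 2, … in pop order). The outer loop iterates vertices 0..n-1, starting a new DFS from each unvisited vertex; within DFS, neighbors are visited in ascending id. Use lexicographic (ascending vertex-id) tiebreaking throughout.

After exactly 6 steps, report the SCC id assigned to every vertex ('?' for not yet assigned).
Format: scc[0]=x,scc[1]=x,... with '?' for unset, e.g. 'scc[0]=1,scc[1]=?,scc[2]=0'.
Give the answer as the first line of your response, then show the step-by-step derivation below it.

scc[0]=0,scc[1]=1,scc[2]=2,scc[3]=1,scc[4]=0,scc[5]=3

step 1: low=(low[0]=0,low[1]=?,low[2]=?,low[3]=?,low[4]=0,low[5]=?); scc=(scc[0]=?,scc[1]=?,scc[2]=?,scc[3]=?,scc[4]=?,scc[5]=?)
step 2: low=(low[0]=0,low[1]=?,low[2]=?,low[3]=?,low[4]=0,low[5]=?); scc=(scc[0]=0,scc[1]=?,scc[2]=?,scc[3]=?,scc[4]=0,scc[5]=?)
step 3: low=(low[0]=0,low[1]=2,low[2]=?,low[3]=2,low[4]=0,low[5]=?); scc=(scc[0]=0,scc[1]=?,scc[2]=?,scc[3]=?,scc[4]=0,scc[5]=?)
step 4: low=(low[0]=0,low[1]=2,low[2]=?,low[3]=2,low[4]=0,low[5]=?); scc=(scc[0]=0,scc[1]=1,scc[2]=?,scc[3]=1,scc[4]=0,scc[5]=?)
step 5: low=(low[0]=0,low[1]=2,low[2]=4,low[3]=2,low[4]=0,low[5]=?); scc=(scc[0]=0,scc[1]=1,scc[2]=2,scc[3]=1,scc[4]=0,scc[5]=?)
step 6: low=(low[0]=0,low[1]=2,low[2]=4,low[3]=2,low[4]=0,low[5]=5); scc=(scc[0]=0,scc[1]=1,scc[2]=2,scc[3]=1,scc[4]=0,scc[5]=3)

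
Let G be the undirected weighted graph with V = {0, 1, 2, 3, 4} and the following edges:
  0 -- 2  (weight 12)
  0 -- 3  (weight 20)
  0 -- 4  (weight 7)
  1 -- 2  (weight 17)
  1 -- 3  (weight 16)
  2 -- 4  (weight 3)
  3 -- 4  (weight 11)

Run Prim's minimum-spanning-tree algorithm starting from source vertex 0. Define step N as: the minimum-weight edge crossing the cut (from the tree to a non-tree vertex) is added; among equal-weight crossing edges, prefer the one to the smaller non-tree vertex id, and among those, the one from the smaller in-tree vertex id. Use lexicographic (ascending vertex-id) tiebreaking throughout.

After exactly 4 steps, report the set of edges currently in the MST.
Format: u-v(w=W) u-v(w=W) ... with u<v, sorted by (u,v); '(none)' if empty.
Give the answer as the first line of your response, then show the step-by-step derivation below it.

0-4(w=7) 1-3(w=16) 2-4(w=3) 3-4(w=11)

step 1: add edge 0-4 (w=7); MST = {0-4(w=7)}
step 2: add edge 2-4 (w=3); MST = {0-4(w=7) 2-4(w=3)}
step 3: add edge 3-4 (w=11); MST = {0-4(w=7) 2-4(w=3) 3-4(w=11)}
step 4: add edge 1-3 (w=16); MST = {0-4(w=7) 1-3(w=16) 2-4(w=3) 3-4(w=11)}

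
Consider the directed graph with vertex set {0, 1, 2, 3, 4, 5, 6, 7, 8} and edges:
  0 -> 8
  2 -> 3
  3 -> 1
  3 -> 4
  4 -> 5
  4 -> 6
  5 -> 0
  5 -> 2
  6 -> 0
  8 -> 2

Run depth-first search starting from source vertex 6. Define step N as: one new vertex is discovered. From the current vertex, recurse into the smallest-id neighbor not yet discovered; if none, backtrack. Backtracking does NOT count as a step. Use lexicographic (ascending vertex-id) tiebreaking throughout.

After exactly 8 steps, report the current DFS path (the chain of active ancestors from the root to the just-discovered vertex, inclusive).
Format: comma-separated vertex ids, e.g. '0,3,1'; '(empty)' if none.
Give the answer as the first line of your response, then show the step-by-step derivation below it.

6,0,8,2,3,4,5

step 1: discover 6; path=6; order=6
step 2: discover 0; path=6>0; order=6,0
step 3: discover 8; path=6>0>8; order=6,0,8
step 4: discover 2; path=6>0>8>2; order=6,0,8,2
step 5: discover 3; path=6>0>8>2>3; order=6,0,8,2,3
step 6: discover 1; path=6>0>8>2>3>1; order=6,0,8,2,3,1
step 7: discover 4; path=6>0>8>2>3>4; order=6,0,8,2,3,1,4
step 8: discover 5; path=6>0>8>2>3>4>5; order=6,0,8,2,3,1,4,5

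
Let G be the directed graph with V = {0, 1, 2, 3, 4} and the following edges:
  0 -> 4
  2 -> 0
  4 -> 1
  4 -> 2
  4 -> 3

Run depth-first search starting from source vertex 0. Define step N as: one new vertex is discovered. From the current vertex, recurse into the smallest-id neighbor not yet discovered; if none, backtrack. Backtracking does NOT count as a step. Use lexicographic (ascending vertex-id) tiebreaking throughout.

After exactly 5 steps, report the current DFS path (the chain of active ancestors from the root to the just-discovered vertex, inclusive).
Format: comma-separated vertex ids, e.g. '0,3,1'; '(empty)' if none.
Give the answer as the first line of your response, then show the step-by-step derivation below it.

0,4,3

step 1: discover 0; path=0; order=0
step 2: discover 4; path=0>4; order=0,4
step 3: discover 1; path=0>4>1; order=0,4,1
step 4: discover 2; path=0>4>2; order=0,4,1,2
step 5: discover 3; path=0>4>3; order=0,4,1,2,3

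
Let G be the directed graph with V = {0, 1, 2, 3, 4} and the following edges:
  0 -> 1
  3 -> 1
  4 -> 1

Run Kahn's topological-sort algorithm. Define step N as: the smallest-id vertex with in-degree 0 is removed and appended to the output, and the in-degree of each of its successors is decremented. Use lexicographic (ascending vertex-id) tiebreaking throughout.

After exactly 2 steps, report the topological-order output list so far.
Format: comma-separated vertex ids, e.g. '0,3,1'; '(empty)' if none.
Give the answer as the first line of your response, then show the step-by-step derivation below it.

0,2

step 1: output 0; order=[0]; indeg=(0,2,0,0,0)
step 2: output 2; order=[0,2]; indeg=(0,2,0,0,0)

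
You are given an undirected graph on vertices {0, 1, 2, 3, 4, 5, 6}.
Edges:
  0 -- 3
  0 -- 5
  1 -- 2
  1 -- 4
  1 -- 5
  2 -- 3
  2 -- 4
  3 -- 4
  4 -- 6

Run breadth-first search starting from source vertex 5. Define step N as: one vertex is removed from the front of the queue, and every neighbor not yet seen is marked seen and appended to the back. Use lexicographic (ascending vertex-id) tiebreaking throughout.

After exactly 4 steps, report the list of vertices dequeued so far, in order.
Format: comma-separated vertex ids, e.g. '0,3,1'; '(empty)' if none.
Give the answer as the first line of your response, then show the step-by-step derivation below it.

5,0,1,3

step 1: dequeue 5; queue=[0,1]; order=5
step 2: dequeue 0; queue=[1,3]; order=5,0
step 3: dequeue 1; queue=[3,2,4]; order=5,0,1
step 4: dequeue 3; queue=[2,4]; order=5,0,1,3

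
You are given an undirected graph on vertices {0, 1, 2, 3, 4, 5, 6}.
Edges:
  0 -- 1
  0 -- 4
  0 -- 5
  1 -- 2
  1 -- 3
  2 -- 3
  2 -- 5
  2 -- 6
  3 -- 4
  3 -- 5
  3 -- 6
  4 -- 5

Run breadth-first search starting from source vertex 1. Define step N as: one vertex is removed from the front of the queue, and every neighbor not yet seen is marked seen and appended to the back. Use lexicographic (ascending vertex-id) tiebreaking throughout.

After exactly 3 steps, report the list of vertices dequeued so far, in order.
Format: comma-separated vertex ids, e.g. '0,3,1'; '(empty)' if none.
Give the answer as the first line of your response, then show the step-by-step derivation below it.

1,0,2

step 1: dequeue 1; queue=[0,2,3]; order=1
step 2: dequeue 0; queue=[2,3,4,5]; order=1,0
step 3: dequeue 2; queue=[3,4,5,6]; order=1,0,2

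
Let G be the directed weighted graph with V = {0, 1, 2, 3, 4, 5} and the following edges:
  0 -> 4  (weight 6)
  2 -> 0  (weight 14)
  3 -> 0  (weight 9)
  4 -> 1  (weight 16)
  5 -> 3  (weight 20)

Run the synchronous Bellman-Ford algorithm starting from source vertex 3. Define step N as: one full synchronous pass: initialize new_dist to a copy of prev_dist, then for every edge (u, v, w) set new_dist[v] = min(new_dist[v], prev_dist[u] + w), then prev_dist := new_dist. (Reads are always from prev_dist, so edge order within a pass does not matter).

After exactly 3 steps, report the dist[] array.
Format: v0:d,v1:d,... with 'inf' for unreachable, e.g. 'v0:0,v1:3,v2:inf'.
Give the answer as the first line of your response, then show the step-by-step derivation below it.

v0:9,v1:31,v2:inf,v3:0,v4:15,v5:inf

step 1: dist = v0:9,v1:inf,v2:inf,v3:0,v4:inf,v5:inf
step 2: dist = v0:9,v1:inf,v2:inf,v3:0,v4:15,v5:inf
step 3: dist = v0:9,v1:31,v2:inf,v3:0,v4:15,v5:inf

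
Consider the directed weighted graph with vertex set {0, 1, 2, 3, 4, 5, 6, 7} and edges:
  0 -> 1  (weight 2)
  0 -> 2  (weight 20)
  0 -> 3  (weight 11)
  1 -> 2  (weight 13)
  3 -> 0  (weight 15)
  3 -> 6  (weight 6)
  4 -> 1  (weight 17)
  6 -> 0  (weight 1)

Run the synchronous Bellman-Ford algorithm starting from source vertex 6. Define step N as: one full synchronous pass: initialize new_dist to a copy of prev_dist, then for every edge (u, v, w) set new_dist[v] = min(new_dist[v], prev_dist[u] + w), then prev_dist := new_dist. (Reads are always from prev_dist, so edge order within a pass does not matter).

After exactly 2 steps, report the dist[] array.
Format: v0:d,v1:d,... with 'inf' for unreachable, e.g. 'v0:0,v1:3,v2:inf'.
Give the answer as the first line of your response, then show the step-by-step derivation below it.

v0:1,v1:3,v2:21,v3:12,v4:inf,v5:inf,v6:0,v7:inf

step 1: dist = v0:1,v1:inf,v2:inf,v3:inf,v4:inf,v5:inf,v6:0,v7:inf
step 2: dist = v0:1,v1:3,v2:21,v3:12,v4:inf,v5:inf,v6:0,v7:inf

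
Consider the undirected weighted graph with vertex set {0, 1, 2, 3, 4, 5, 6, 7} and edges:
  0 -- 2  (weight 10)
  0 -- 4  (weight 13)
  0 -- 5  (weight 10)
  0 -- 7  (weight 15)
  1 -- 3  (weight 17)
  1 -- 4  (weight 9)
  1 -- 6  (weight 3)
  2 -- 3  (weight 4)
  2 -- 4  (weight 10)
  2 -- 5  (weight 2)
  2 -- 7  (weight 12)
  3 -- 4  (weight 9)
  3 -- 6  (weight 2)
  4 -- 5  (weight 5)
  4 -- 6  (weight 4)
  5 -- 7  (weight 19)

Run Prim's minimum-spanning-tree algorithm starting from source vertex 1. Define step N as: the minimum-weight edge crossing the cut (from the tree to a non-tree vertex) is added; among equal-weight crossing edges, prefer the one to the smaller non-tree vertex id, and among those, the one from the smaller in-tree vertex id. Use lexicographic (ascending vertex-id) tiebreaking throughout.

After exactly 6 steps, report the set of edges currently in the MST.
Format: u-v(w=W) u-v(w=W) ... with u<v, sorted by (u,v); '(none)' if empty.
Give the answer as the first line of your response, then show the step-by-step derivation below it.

0-2(w=10) 1-6(w=3) 2-3(w=4) 2-5(w=2) 3-6(w=2) 4-6(w=4)

step 1: add edge 1-6 (w=3); MST = {1-6(w=3)}
step 2: add edge 3-6 (w=2); MST = {1-6(w=3) 3-6(w=2)}
step 3: add edge 2-3 (w=4); MST = {1-6(w=3) 2-3(w=4) 3-6(w=2)}
step 4: add edge 2-5 (w=2); MST = {1-6(w=3) 2-3(w=4) 2-5(w=2) 3-6(w=2)}
step 5: add edge 4-6 (w=4); MST = {1-6(w=3) 2-3(w=4) 2-5(w=2) 3-6(w=2) 4-6(w=4)}
step 6: add edge 0-2 (w=10); MST = {0-2(w=10) 1-6(w=3) 2-3(w=4) 2-5(w=2) 3-6(w=2) 4-6(w=4)}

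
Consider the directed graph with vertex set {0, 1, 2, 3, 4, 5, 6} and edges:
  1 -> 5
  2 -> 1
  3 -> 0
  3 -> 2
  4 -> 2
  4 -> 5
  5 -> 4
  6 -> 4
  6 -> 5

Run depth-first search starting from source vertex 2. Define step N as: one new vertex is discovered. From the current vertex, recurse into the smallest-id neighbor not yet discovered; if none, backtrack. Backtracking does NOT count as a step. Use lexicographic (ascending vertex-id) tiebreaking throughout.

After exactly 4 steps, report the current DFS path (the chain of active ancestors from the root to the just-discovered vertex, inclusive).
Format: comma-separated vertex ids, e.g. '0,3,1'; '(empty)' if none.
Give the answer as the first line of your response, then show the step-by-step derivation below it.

2,1,5,4

step 1: discover 2; path=2; order=2
step 2: discover 1; path=2>1; order=2,1
step 3: discover 5; path=2>1>5; order=2,1,5
step 4: discover 4; path=2>1>5>4; order=2,1,5,4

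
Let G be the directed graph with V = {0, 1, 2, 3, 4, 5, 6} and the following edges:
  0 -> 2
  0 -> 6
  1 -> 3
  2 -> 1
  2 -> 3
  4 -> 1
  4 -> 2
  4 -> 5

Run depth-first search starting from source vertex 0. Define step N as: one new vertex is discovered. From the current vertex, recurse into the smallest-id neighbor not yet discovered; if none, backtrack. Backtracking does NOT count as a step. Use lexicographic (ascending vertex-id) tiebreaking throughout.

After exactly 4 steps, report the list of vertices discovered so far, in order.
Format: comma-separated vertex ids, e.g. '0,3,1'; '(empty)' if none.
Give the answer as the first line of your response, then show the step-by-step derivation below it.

0,2,1,3

step 1: discover 0; path=0; order=0
step 2: discover 2; path=0>2; order=0,2
step 3: discover 1; path=0>2>1; order=0,2,1
step 4: discover 3; path=0>2>1>3; order=0,2,1,3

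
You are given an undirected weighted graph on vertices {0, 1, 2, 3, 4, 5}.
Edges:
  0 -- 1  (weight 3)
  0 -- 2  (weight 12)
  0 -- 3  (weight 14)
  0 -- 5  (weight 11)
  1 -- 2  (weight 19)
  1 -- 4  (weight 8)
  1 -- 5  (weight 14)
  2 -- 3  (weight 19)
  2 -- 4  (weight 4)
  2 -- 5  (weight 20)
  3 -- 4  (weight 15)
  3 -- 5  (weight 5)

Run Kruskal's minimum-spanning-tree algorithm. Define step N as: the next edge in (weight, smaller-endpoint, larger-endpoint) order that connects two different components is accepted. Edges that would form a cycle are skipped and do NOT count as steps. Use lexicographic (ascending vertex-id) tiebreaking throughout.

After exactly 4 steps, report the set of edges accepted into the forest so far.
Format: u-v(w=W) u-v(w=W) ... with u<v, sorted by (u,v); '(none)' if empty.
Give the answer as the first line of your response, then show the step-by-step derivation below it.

0-1(w=3) 1-4(w=8) 2-4(w=4) 3-5(w=5)

step 1: add edge 0-1 (w=3); MST = {0-1(w=3)}
step 2: add edge 2-4 (w=4); MST = {0-1(w=3) 2-4(w=4)}
step 3: add edge 3-5 (w=5); MST = {0-1(w=3) 2-4(w=4) 3-5(w=5)}
step 4: add edge 1-4 (w=8); MST = {0-1(w=3) 1-4(w=8) 2-4(w=4) 3-5(w=5)}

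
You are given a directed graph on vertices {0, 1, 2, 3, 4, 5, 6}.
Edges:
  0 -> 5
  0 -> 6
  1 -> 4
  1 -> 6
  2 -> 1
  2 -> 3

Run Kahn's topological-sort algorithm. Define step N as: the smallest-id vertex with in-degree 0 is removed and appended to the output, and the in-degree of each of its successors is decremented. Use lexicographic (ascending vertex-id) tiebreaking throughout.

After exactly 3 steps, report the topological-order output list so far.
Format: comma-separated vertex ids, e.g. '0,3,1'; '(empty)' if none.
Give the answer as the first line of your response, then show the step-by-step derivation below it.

0,2,1

step 1: output 0; order=[0]; indeg=(0,1,0,1,1,0,1)
step 2: output 2; order=[0,2]; indeg=(0,0,0,0,1,0,1)
step 3: output 1; order=[0,2,1]; indeg=(0,0,0,0,0,0,0)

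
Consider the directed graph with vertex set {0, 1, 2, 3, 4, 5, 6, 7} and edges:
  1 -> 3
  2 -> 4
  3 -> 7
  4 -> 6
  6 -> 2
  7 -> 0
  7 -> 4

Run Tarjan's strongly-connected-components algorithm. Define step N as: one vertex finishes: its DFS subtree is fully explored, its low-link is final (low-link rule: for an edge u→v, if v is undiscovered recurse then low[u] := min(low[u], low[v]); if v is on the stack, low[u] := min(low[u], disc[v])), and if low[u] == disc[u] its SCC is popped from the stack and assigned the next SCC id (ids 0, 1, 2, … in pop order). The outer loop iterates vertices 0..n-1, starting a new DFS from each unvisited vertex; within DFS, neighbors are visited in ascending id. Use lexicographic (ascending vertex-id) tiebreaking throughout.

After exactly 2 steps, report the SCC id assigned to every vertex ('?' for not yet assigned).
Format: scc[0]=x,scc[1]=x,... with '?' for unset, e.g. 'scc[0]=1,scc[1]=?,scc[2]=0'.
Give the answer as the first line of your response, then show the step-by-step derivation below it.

scc[0]=0,scc[1]=?,scc[2]=?,scc[3]=?,scc[4]=?,scc[5]=?,scc[6]=?,scc[7]=?

step 1: low=(low[0]=0,low[1]=?,low[2]=?,low[3]=?,low[4]=?,low[5]=?,low[6]=?,low[7]=?); scc=(scc[0]=0,scc[1]=?,scc[2]=?,scc[3]=?,scc[4]=?,scc[5]=?,scc[6]=?,scc[7]=?)
step 2: low=(low[0]=0,low[1]=1,low[2]=4,low[3]=2,low[4]=4,low[5]=?,low[6]=5,low[7]=3); scc=(scc[0]=0,scc[1]=?,scc[2]=?,scc[3]=?,scc[4]=?,scc[5]=?,scc[6]=?,scc[7]=?)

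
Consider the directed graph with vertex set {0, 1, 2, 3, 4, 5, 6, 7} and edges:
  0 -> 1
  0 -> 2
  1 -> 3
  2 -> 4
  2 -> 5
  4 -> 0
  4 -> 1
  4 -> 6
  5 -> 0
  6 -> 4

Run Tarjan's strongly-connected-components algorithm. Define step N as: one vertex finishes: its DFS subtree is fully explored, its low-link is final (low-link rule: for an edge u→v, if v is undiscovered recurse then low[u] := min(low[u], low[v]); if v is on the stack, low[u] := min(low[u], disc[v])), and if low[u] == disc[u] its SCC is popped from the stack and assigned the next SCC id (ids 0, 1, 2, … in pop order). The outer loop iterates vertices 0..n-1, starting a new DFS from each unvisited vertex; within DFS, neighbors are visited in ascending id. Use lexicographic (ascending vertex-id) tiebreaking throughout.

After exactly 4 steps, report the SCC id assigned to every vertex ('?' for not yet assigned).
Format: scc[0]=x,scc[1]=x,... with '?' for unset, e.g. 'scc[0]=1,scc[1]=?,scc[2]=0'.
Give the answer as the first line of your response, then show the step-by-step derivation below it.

scc[0]=?,scc[1]=1,scc[2]=?,scc[3]=0,scc[4]=?,scc[5]=?,scc[6]=?,scc[7]=?

step 1: low=(low[0]=0,low[1]=1,low[2]=?,low[3]=2,low[4]=?,low[5]=?,low[6]=?,low[7]=?); scc=(scc[0]=?,scc[1]=?,scc[2]=?,scc[3]=0,scc[4]=?,scc[5]=?,scc[6]=?,scc[7]=?)
step 2: low=(low[0]=0,low[1]=1,low[2]=?,low[3]=2,low[4]=?,low[5]=?,low[6]=?,low[7]=?); scc=(scc[0]=?,scc[1]=1,scc[2]=?,scc[3]=0,scc[4]=?,scc[5]=?,scc[6]=?,scc[7]=?)
step 3: low=(low[0]=0,low[1]=1,low[2]=3,low[3]=2,low[4]=0,low[5]=?,low[6]=4,low[7]=?); scc=(scc[0]=?,scc[1]=1,scc[2]=?,scc[3]=0,scc[4]=?,scc[5]=?,scc[6]=?,scc[7]=?)
step 4: low=(low[0]=0,low[1]=1,low[2]=3,low[3]=2,low[4]=0,low[5]=?,low[6]=4,low[7]=?); scc=(scc[0]=?,scc[1]=1,scc[2]=?,scc[3]=0,scc[4]=?,scc[5]=?,scc[6]=?,scc[7]=?)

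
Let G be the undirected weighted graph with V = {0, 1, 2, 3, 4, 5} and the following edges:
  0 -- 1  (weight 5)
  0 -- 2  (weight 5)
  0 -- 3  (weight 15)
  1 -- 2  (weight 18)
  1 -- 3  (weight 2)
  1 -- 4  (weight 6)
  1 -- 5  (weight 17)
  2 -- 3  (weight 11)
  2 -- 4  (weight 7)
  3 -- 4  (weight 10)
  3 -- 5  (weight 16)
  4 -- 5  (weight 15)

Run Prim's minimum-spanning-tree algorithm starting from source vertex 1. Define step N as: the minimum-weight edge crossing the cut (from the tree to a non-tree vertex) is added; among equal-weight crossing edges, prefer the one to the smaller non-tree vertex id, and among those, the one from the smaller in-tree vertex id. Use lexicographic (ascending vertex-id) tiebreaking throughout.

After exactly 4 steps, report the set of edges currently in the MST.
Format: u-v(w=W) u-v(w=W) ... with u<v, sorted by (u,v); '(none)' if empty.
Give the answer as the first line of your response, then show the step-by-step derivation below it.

0-1(w=5) 0-2(w=5) 1-3(w=2) 1-4(w=6)

step 1: add edge 1-3 (w=2); MST = {1-3(w=2)}
step 2: add edge 0-1 (w=5); MST = {0-1(w=5) 1-3(w=2)}
step 3: add edge 0-2 (w=5); MST = {0-1(w=5) 0-2(w=5) 1-3(w=2)}
step 4: add edge 1-4 (w=6); MST = {0-1(w=5) 0-2(w=5) 1-3(w=2) 1-4(w=6)}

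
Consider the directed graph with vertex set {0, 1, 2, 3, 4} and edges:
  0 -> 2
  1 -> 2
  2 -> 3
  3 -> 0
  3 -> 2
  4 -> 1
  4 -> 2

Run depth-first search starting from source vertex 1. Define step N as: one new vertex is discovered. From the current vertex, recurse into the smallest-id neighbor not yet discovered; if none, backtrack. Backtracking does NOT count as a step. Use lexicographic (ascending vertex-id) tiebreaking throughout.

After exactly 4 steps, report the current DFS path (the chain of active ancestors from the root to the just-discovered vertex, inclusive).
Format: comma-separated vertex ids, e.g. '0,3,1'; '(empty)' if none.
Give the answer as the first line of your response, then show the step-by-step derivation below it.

1,2,3,0

step 1: discover 1; path=1; order=1
step 2: discover 2; path=1>2; order=1,2
step 3: discover 3; path=1>2>3; order=1,2,3
step 4: discover 0; path=1>2>3>0; order=1,2,3,0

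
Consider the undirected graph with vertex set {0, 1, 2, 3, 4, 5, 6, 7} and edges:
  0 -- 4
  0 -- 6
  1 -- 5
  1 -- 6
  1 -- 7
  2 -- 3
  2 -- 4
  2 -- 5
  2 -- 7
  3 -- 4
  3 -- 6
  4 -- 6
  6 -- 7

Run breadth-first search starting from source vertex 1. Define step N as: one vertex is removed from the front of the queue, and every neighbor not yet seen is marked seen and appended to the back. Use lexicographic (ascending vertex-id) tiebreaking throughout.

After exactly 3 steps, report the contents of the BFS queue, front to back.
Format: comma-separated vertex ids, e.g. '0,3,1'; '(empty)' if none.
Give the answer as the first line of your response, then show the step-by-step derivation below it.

7,2,0,3,4

step 1: dequeue 1; queue=[5,6,7]; order=1
step 2: dequeue 5; queue=[6,7,2]; order=1,5
step 3: dequeue 6; queue=[7,2,0,3,4]; order=1,5,6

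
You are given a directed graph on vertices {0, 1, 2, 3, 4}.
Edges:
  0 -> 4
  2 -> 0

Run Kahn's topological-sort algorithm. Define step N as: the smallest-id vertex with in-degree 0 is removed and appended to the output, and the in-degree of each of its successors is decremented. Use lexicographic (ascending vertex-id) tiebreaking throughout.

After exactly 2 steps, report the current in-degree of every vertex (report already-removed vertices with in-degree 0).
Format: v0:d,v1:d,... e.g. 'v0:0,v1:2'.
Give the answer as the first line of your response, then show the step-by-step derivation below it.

v0:0,v1:0,v2:0,v3:0,v4:1

step 1: output 1; order=[1]; indeg=(1,0,0,0,1)
step 2: output 2; order=[1,2]; indeg=(0,0,0,0,1)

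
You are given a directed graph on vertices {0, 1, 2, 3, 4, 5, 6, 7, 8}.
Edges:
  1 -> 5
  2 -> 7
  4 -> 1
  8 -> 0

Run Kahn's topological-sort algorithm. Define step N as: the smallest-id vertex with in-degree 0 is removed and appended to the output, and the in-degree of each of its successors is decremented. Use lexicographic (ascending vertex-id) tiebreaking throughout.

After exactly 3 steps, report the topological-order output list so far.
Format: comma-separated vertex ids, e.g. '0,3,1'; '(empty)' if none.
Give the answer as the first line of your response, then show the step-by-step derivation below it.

2,3,4

step 1: output 2; order=[2]; indeg=(1,1,0,0,0,1,0,0,0)
step 2: output 3; order=[2,3]; indeg=(1,1,0,0,0,1,0,0,0)
step 3: output 4; order=[2,3,4]; indeg=(1,0,0,0,0,1,0,0,0)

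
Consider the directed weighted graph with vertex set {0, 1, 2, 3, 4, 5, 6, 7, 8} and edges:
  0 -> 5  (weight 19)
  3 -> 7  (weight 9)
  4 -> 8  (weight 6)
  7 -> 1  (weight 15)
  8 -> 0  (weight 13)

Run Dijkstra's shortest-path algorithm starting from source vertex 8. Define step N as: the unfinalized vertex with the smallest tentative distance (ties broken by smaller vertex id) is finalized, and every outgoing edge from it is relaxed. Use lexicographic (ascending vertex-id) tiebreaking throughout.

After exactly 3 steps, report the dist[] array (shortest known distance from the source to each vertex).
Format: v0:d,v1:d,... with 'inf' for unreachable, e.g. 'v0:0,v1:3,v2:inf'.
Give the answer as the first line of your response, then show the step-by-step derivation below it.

v0:13,v1:inf,v2:inf,v3:inf,v4:inf,v5:32,v6:inf,v7:inf,v8:0

step 1: dist = v0:13,v1:inf,v2:inf,v3:inf,v4:inf,v5:inf,v6:inf,v7:inf,v8:0
step 2: dist = v0:13,v1:inf,v2:inf,v3:inf,v4:inf,v5:32,v6:inf,v7:inf,v8:0
step 3: dist = v0:13,v1:inf,v2:inf,v3:inf,v4:inf,v5:32,v6:inf,v7:inf,v8:0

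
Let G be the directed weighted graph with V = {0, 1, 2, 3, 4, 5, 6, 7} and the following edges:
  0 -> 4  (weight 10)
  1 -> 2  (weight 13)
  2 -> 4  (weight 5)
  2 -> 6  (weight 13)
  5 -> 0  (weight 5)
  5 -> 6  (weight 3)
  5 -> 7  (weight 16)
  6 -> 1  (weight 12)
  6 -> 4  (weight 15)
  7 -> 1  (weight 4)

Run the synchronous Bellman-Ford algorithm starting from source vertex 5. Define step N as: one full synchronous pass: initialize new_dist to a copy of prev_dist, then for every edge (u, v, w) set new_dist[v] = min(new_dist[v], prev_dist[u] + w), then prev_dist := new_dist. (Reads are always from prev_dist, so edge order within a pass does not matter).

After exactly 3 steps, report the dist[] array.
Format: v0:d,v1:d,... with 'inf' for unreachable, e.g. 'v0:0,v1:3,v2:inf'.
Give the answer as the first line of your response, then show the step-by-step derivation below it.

v0:5,v1:15,v2:28,v3:inf,v4:15,v5:0,v6:3,v7:16

step 1: dist = v0:5,v1:inf,v2:inf,v3:inf,v4:inf,v5:0,v6:3,v7:16
step 2: dist = v0:5,v1:15,v2:inf,v3:inf,v4:15,v5:0,v6:3,v7:16
step 3: dist = v0:5,v1:15,v2:28,v3:inf,v4:15,v5:0,v6:3,v7:16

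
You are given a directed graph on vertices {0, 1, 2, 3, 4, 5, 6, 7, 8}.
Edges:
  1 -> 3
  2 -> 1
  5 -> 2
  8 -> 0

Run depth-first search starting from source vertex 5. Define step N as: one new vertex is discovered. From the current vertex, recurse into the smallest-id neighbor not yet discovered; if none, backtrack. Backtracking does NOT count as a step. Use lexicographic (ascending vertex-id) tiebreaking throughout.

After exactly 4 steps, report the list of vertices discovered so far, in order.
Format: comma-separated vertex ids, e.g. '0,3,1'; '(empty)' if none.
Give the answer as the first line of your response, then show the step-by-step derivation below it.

5,2,1,3

step 1: discover 5; path=5; order=5
step 2: discover 2; path=5>2; order=5,2
step 3: discover 1; path=5>2>1; order=5,2,1
step 4: discover 3; path=5>2>1>3; order=5,2,1,3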